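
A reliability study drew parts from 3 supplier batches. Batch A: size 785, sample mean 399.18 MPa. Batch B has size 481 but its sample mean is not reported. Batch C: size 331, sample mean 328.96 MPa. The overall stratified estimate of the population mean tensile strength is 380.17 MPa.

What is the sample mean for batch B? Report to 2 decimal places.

384.39

Σ Nₕx̄ₕ = N·μ, so 481·x̄_B = 1597·380.17 − (785·399.18 + 331·328.96).
= 607131.49 − 422242.06 = 184889.43.
x̄_B = 184889.43 / 481 = 384.3855... → 384.39.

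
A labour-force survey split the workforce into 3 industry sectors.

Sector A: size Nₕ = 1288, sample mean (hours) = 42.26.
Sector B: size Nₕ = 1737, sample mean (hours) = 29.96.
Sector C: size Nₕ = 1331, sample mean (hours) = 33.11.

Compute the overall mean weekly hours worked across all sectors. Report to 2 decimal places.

x̄_st = (Σ Nₕx̄ₕ) / (Σ Nₕ) = (1288·42.26 + 1737·29.96 + 1331·33.11) / 4356
= 150540.81 / 4356 = 34.5594... → 34.56.

34.56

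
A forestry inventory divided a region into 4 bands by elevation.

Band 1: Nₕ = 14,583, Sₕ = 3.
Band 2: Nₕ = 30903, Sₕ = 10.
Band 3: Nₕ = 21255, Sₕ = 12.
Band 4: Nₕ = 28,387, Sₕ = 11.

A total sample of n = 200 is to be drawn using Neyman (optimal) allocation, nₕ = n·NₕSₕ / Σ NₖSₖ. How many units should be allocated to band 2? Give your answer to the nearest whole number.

Σ NₕSₕ = 14583·3 + 30903·10 + 21255·12 + 28387·11 = 920096.
Share for 2: 309030/920096 = 0.33587.
n_2 = 200 × 0.33587 = 67.173... → 67.

67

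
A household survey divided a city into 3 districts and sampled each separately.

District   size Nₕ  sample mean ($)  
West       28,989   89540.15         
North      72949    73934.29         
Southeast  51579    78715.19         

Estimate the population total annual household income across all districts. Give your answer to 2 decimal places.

Estimate total by summing Nₕ·x̄ₕ over strata.
28989·89540.15 + 72949·73934.29 + 51579·78715.19 = 2595679408.35 + 5393432521.21 + 4060050785.01 = 12049162714.57.

12049162714.57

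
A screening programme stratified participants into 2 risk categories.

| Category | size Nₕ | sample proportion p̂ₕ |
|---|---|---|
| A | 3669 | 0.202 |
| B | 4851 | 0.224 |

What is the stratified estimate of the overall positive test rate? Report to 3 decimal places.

0.215

Wₕ = Nₕ/N with N = 8520: 0.4306, 0.5694.
p̂_st = 0.4306·0.202 + 0.5694·0.224 ≈ 0.21453... → 0.215.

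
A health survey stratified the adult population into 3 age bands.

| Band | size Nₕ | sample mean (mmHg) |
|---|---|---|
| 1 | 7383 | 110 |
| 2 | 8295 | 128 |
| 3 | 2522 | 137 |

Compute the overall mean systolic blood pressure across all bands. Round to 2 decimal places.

x̄_st = (Σ Nₕx̄ₕ) / (Σ Nₕ) = (7383·110 + 8295·128 + 2522·137) / 18200
= 2219404 / 18200 = 121.9453... → 121.95.

121.95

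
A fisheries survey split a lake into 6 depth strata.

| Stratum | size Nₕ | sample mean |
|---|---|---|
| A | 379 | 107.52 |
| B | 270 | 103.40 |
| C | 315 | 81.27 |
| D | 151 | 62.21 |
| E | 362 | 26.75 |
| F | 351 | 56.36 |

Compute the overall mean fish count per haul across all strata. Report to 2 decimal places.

N = 1828; weights Wₕ = Nₕ/N = (0.2073, 0.1477, 0.1723, 0.0826, 0.1980, 0.1920).
x̄_st = Σ Wₕ·x̄ₕ = 0.2073·107.52 + 0.1477·103.40 + 0.1723·81.27 + 0.0826·62.21 + 0.1980·26.75 + 0.1920·56.36 ≈ 72.8270...
→ 72.83.

72.83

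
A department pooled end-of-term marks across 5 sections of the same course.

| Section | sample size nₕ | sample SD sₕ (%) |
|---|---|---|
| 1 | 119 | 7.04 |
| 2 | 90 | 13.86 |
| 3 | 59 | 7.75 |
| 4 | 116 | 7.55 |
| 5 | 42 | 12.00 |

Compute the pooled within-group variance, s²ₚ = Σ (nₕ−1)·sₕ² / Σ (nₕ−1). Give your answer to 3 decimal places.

1: (119−1)·7.04² = 118·49.5616 = 5848.2688
2: (90−1)·13.86² = 89·192.0996 = 17096.8644
3: (59−1)·7.75² = 58·60.0625 = 3483.625
4: (116−1)·7.55² = 115·57.0025 = 6555.2875
5: (42−1)·12.00² = 41·144 = 5904
Numerator = 38888.0457; denominator = Σ(nₕ−1) = 421.
s²ₚ = 38888.0457/421 = 92.37065... → 92.371.

92.371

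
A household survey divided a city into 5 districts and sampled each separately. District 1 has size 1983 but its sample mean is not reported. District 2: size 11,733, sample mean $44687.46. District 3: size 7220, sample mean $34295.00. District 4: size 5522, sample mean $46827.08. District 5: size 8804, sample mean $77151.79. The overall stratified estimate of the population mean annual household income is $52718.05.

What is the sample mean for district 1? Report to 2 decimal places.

75235.76

N = 1983 + 11733 + 7220 + 5522 + 8804 = 35262.
Overall total = μ·N = 52718.05·35262 = 1858943879.1.
Subtract the known strata: 11733·44687.46 + 7220·34295.00 + 5522·46827.08 + 8804·77151.79 = 1709751363.1.
Remaining total for district 1: 1858943879.1 − 1709751363.1 = 149192516.
Divide by its size: 149192516 / 1983 = 75235.7620... → 75235.76.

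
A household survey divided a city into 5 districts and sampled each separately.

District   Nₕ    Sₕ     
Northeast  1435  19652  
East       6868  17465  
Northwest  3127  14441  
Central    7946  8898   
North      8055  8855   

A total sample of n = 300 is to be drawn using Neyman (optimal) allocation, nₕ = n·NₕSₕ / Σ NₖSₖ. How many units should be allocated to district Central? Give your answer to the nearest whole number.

Σ NₕSₕ = 1435·19652 + 6868·17465 + 3127·14441 + 7946·8898 + 8055·8855 = 335337780.
Share for Central: 70703508/335337780 = 0.21084.
n_Central = 300 × 0.21084 = 63.253... → 63.

63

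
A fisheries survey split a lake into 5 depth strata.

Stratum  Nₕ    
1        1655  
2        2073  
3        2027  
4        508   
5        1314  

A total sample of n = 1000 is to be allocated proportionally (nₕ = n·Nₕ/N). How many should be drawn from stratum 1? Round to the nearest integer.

N = 1655 + 2073 + 2027 + 508 + 1314 = 7577.
n_1 = 1000·1655/7577 = 218.424... → 218.

218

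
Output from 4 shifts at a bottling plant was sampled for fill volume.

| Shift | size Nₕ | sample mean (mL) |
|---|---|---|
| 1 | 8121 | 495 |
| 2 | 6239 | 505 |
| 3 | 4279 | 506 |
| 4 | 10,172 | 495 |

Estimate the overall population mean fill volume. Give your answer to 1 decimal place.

498.8

x̄_st = (Σ Nₕx̄ₕ) / (Σ Nₕ) = (8121·495 + 6239·505 + 4279·506 + 10172·495) / 28811
= 14370904 / 28811 = 498.799... → 498.8.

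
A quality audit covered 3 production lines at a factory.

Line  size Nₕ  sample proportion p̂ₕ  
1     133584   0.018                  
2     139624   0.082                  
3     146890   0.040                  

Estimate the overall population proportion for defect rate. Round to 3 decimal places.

Wₕ = Nₕ/N with N = 420098: 0.3180, 0.3324, 0.3497.
p̂_st = 0.3180·0.018 + 0.3324·0.082 + 0.3497·0.040 ≈ 0.04696... → 0.047.

0.047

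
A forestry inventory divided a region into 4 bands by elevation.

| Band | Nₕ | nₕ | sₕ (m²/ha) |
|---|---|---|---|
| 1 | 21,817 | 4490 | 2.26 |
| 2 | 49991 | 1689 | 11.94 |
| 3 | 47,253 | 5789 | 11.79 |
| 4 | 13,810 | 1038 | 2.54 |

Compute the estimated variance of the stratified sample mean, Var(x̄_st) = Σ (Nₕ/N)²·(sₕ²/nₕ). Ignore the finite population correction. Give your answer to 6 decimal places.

N = 132871. Term for each stratum: Wₕ²sₕ²/nₕ.
Var(x̄_st) = 0.000030669 + 0.011948193 + 0.003036844 + 0.000067142 = 0.015082849 → 0.015083.

0.015083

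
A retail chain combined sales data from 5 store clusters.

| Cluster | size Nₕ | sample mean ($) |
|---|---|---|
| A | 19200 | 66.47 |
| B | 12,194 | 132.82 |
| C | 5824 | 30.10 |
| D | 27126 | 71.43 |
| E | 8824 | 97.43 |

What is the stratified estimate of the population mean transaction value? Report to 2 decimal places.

80.21

N = 19200 + 12194 + 5824 + 27126 + 8824 = 73168.
Weight each subgroup mean by Nₕ/N and sum.
Σ Nₕx̄ₕ = 19200·66.47 + 12194·132.82 + 5824·30.10 + 27126·71.43 + 8824·97.43 = 1276224 + 1619607.08 + 175302.4 + 1937610.18 + 859722.32 = 5868465.98.
Divide by N: 5868465.98 / 73168 = 80.2054... → 80.21.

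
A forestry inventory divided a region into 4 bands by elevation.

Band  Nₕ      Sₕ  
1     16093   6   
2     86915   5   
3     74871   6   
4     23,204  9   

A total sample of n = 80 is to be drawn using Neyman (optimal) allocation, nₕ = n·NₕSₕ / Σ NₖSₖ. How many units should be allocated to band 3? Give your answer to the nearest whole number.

30

1: NₕSₕ = 16093·6 = 96558
2: NₕSₕ = 86915·5 = 434575
3: NₕSₕ = 74871·6 = 449226
4: NₕSₕ = 23204·9 = 208836
Σ NₕSₕ = 1189195.
n_3 = 80·449226/1189195 = 30.221... → 30.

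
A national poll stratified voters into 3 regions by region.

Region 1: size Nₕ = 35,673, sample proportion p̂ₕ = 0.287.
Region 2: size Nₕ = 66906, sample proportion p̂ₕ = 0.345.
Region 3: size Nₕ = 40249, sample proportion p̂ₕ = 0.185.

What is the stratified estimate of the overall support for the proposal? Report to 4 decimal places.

0.2854

N = 35673 + 66906 + 40249 = 142828.
Overall proportion = Σ (Nₕ/N)·p̂ₕ.
Σ Nₕp̂ₕ = 10238.151 + 23082.57 + 7446.065 = 40766.786.
40766.786 / 142828 = 0.285426... → 0.2854.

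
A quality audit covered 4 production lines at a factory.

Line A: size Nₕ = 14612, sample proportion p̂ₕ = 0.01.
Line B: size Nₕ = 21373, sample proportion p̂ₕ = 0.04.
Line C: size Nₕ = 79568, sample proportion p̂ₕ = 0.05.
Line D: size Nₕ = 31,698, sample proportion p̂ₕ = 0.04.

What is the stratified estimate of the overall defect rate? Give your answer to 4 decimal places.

Wₕ = Nₕ/N with N = 147251: 0.0992, 0.1451, 0.5404, 0.2153.
p̂_st = 0.0992·0.01 + 0.1451·0.04 + 0.5404·0.05 + 0.2153·0.04 ≈ 0.042427... → 0.0424.

0.0424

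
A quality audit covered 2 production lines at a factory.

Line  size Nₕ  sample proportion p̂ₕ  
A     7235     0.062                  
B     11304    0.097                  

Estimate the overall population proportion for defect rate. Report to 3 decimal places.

N = 7235 + 11304 = 18539.
Overall proportion = Σ (Nₕ/N)·p̂ₕ.
Σ Nₕp̂ₕ = 448.57 + 1096.488 = 1545.058.
1545.058 / 18539 = 0.08334... → 0.083.

0.083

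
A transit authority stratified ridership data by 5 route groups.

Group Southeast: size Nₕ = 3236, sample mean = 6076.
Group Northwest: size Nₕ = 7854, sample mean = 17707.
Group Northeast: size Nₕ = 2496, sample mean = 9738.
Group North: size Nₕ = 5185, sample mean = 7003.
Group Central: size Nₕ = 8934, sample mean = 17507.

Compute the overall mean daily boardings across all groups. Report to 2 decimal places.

N = 3236 + 7854 + 2496 + 5185 + 8934 = 27705.
The stratified mean weights each stratum mean by its population share Nₕ/N.
Σ Nₕx̄ₕ = 3236·6076 + 7854·17707 + 2496·9738 + 5185·7003 + 8934·17507 = 19661936 + 139070778 + 24306048 + 36310555 + 156407538 = 375756855.
Divide by N: 375756855 / 27705 = 13562.7813... → 13562.78.

13562.78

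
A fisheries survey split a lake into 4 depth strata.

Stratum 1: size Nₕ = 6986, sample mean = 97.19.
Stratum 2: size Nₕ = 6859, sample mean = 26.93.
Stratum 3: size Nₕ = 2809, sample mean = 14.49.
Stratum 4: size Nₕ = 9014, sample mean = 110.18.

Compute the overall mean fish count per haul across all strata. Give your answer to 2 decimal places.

N = 25668; weights Wₕ = Nₕ/N = (0.2722, 0.2672, 0.1094, 0.3512).
x̄_st = Σ Wₕ·x̄ₕ = 0.2722·97.19 + 0.2672·26.93 + 0.1094·14.49 + 0.3512·110.18 ≈ 73.9266...
→ 73.93.

73.93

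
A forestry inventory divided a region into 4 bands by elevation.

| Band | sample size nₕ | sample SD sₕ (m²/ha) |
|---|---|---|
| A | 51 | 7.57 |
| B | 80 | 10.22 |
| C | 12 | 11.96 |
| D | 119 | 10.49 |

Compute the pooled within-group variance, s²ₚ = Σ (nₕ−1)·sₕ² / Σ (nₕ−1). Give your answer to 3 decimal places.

A: (51−1)·7.57² = 50·57.3049 = 2865.245
B: (80−1)·10.22² = 79·104.4484 = 8251.4236
C: (12−1)·11.96² = 11·143.0416 = 1573.4576
D: (119−1)·10.49² = 118·110.0401 = 12984.7318
Numerator = 25674.858; denominator = Σ(nₕ−1) = 258.
s²ₚ = 25674.858/258 = 99.51495... → 99.515.

99.515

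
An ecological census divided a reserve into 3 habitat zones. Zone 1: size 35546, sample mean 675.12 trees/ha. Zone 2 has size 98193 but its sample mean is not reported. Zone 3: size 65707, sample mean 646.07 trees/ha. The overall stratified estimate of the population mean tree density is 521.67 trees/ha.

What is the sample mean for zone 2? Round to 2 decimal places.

382.88

N = 35546 + 98193 + 65707 = 199446.
Overall total = μ·N = 521.67·199446 = 104044994.82.
Subtract the known strata: 35546·675.12 + 65707·646.07 = 66449137.01.
Remaining total for zone 2: 104044994.82 − 66449137.01 = 37595857.81.
Divide by its size: 37595857.81 / 98193 = 382.8772... → 382.88.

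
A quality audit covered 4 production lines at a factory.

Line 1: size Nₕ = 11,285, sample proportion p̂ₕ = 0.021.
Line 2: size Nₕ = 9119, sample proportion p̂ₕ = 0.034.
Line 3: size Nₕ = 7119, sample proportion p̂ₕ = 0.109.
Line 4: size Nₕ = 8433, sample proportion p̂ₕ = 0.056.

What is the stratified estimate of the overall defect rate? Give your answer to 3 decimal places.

0.050

Wₕ = Nₕ/N with N = 35956: 0.3139, 0.2536, 0.1980, 0.2345.
p̂_st = 0.3139·0.021 + 0.2536·0.034 + 0.1980·0.109 + 0.2345·0.056 ≈ 0.04993... → 0.050.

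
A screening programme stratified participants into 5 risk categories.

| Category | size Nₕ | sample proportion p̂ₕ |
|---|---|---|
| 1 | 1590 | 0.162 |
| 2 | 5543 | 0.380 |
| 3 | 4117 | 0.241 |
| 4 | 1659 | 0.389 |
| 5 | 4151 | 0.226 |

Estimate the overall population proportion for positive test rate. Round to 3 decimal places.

N = 1590 + 5543 + 4117 + 1659 + 4151 = 17060.
Overall proportion = Σ (Nₕ/N)·p̂ₕ.
Σ Nₕp̂ₕ = 257.58 + 2106.34 + 992.197 + 645.351 + 938.126 = 4939.594.
4939.594 / 17060 = 0.28954... → 0.290.

0.290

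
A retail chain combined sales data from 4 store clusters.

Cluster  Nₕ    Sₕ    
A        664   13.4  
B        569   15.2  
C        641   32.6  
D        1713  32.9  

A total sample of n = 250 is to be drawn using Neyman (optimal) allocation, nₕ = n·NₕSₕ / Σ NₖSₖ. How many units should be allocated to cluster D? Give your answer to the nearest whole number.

A: NₕSₕ = 664·13.4 = 8897.6
B: NₕSₕ = 569·15.2 = 8648.8
C: NₕSₕ = 641·32.6 = 20896.6
D: NₕSₕ = 1713·32.9 = 56357.7
Σ NₕSₕ = 94800.7.
n_D = 250·56357.7/94800.7 = 148.622... → 149.

149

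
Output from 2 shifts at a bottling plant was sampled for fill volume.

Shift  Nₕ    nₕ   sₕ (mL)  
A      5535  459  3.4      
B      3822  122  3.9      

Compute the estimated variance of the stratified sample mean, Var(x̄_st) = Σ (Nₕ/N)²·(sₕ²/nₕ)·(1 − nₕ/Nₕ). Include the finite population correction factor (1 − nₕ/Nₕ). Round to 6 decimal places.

N = 9357. Term for each stratum: Wₕ²sₕ²/nₕ·(1−nₕ/Nₕ).
Var(x̄_st) = 0.008081856 + 0.020136711 = 0.028218567 → 0.028219.

0.028219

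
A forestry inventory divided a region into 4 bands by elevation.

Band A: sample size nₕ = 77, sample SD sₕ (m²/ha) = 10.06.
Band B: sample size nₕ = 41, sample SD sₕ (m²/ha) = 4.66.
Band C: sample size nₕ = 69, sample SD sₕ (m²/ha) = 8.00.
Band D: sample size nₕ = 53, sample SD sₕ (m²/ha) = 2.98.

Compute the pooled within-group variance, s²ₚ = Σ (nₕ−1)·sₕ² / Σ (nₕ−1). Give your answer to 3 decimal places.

Degrees of freedom: 76 + 40 + 68 + 52 = 236.
Σ(nₕ−1)sₕ² = 76·101.2036 + 40·21.7156 + 68·64 + 52·8.8804 = 13373.8784.
s²ₚ = 13373.8784 / 236 = 56.66898... → 56.669.

56.669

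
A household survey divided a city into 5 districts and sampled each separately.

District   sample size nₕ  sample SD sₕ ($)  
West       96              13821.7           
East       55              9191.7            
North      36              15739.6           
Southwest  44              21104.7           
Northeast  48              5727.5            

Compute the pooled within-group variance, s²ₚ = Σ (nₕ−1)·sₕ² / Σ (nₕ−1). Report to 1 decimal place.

190058919.2

Degrees of freedom: 95 + 54 + 35 + 43 + 47 = 274.
Σ(nₕ−1)sₕ² = 95·191039390.89 + 54·84487348.89 + 35·247735008.16 + 43·445408362.09 + 47·32804256.25 = 52076143873.83.
s²ₚ = 52076143873.83 / 274 = 190058919.248... → 190058919.2.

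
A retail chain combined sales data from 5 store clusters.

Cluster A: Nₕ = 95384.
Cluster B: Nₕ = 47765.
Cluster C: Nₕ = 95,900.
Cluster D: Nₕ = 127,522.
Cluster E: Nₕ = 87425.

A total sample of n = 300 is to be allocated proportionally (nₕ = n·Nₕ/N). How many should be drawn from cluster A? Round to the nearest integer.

63

Share of cluster A = 95384/453996 = 0.21010.
Allocate 300 × 0.21010 = 63.030... → 63.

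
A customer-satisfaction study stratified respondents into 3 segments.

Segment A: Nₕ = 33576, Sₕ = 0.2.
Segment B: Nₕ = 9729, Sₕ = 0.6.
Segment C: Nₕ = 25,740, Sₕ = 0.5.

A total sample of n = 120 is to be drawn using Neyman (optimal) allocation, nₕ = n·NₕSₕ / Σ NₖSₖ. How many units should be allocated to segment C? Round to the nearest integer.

61

Σ NₕSₕ = 33576·0.2 + 9729·0.6 + 25740·0.5 = 25422.6.
Share for C: 12870/25422.6 = 0.50624.
n_C = 120 × 0.50624 = 60.749... → 61.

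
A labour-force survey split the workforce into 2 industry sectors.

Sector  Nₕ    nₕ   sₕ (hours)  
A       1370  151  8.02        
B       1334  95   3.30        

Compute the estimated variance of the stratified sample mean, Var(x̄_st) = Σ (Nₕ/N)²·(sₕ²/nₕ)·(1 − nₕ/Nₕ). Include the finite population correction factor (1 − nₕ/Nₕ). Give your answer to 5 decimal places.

N = 2704. Term for each stratum: Wₕ²sₕ²/nₕ·(1−nₕ/Nₕ).
Var(x̄_st) = 0.09729324 + 0.02591302 = 0.12320627 → 0.12321.

0.12321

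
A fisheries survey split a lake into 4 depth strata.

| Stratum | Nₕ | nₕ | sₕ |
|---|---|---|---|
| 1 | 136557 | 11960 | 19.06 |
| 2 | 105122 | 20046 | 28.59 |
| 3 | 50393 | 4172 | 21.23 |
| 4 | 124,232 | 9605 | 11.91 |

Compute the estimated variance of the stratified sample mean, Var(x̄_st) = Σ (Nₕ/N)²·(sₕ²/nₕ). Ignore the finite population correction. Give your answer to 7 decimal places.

0.0087664

N = 416304; Wₕ = Nₕ/N.
stratum 1: (136557/416304)²·19.06²/11960 = 0.0032682960
stratum 2: (105122/416304)²·28.59²/20046 = 0.0025999599
stratum 3: (50393/416304)²·21.23²/4172 = 0.0015829783
stratum 4: (124232/416304)²·11.91²/9605 = 0.0013151399
Sum = 0.0087663740 → 0.0087664.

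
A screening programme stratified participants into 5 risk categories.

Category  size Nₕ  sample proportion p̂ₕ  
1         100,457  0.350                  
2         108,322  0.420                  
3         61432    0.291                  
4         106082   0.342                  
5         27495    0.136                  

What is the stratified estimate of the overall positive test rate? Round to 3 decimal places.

Wₕ = Nₕ/N with N = 403788: 0.2488, 0.2683, 0.1521, 0.2627, 0.0681.
p̂_st = 0.2488·0.350 + 0.2683·0.420 + 0.1521·0.291 + 0.2627·0.342 + 0.0681·0.136 ≈ 0.34313... → 0.343.

0.343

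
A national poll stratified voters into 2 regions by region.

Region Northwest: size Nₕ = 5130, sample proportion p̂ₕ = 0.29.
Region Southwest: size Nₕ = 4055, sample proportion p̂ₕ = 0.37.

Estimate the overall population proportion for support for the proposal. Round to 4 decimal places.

0.3253

Wₕ = Nₕ/N with N = 9185: 0.5585, 0.4415.
p̂_st = 0.5585·0.29 + 0.4415·0.37 ≈ 0.325318... → 0.3253.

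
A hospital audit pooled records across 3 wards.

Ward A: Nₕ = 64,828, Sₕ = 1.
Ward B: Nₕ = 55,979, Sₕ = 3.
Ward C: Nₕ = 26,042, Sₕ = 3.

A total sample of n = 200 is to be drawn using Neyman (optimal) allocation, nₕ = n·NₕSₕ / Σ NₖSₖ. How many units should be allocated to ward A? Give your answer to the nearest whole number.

A: NₕSₕ = 64828·1 = 64828
B: NₕSₕ = 55979·3 = 167937
C: NₕSₕ = 26042·3 = 78126
Σ NₕSₕ = 310891.
n_A = 200·64828/310891 = 41.705... → 42.

42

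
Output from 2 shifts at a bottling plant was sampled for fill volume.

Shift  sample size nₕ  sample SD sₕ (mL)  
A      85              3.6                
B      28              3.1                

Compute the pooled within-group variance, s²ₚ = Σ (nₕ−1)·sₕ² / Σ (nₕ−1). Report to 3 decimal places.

Degrees of freedom: 84 + 27 = 111.
Σ(nₕ−1)sₕ² = 84·12.96 + 27·9.61 = 1348.11.
s²ₚ = 1348.11 / 111 = 12.14514... → 12.145.

12.145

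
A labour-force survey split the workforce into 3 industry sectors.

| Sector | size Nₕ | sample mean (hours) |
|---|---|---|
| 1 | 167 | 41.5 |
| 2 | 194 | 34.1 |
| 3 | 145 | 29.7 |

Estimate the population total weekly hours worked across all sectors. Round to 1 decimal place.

17852.4

Population total = Σ Nₕ·x̄ₕ (each stratum's size times its mean).
167·41.5 + 194·34.1 + 145·29.7 = 6930.5 + 6615.4 + 4306.5 = 17852.4.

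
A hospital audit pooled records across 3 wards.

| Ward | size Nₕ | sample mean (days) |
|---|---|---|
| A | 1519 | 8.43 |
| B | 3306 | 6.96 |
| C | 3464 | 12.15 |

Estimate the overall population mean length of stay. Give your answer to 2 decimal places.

9.40

N = 1519 + 3306 + 3464 = 8289.
Overall mean = Σ (Nₕ/N)·x̄ₕ — weight by population share, not a simple average.
Σ Nₕx̄ₕ = 1519·8.43 + 3306·6.96 + 3464·12.15 = 12805.17 + 23009.76 + 42087.6 = 77902.53.
Divide by N: 77902.53 / 8289 = 9.3983... → 9.40.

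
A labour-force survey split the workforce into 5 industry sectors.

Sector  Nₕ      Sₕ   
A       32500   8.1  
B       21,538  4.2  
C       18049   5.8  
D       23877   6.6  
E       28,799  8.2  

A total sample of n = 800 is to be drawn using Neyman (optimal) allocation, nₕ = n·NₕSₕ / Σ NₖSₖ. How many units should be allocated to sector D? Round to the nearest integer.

Σ NₕSₕ = 32500·8.1 + 21538·4.2 + 18049·5.8 + 23877·6.6 + 28799·8.2 = 852133.8.
Share for D: 157588.2/852133.8 = 0.18493.
n_D = 800 × 0.18493 = 147.947... → 148.

148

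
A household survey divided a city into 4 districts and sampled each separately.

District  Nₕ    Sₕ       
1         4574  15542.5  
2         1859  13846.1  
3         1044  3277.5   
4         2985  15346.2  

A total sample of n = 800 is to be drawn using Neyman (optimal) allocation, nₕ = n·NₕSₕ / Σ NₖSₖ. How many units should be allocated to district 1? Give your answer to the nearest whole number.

Σ NₕSₕ = 4574·15542.5 + 1859·13846.1 + 1044·3277.5 + 2985·15346.2 = 146061411.9.
Share for 1: 71091395/146061411.9 = 0.48672.
n_1 = 800 × 0.48672 = 389.378... → 389.

389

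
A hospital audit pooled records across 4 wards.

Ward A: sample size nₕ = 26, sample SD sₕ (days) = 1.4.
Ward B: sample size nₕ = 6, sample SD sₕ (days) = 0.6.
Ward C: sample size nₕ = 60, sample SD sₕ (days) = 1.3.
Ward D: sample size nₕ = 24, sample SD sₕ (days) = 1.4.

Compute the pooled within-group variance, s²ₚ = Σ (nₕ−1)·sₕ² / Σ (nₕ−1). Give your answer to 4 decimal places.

A: (26−1)·1.4² = 25·1.96 = 49
B: (6−1)·0.6² = 5·0.36 = 1.8
C: (60−1)·1.3² = 59·1.69 = 99.71
D: (24−1)·1.4² = 23·1.96 = 45.08
Numerator = 195.59; denominator = Σ(nₕ−1) = 112.
s²ₚ = 195.59/112 = 1.746339... → 1.7463.

1.7463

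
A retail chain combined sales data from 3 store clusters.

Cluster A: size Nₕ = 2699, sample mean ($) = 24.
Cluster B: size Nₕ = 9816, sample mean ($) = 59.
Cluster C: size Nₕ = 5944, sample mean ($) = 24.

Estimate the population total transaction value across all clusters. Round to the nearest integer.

A: 2699·24 = 64776
B: 9816·59 = 579144
C: 5944·24 = 142656
τ̂ = Σ Nₕx̄ₕ = 786576.

786576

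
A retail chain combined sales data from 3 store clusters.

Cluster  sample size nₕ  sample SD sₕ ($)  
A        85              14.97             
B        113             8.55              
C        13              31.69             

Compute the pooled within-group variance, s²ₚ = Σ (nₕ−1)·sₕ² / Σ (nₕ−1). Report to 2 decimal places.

187.80

A: (85−1)·14.97² = 84·224.1009 = 18824.4756
B: (113−1)·8.55² = 112·73.1025 = 8187.48
C: (13−1)·31.69² = 12·1004.2561 = 12051.0732
Numerator = 39063.0288; denominator = Σ(nₕ−1) = 208.
s²ₚ = 39063.0288/208 = 187.8030... → 187.80.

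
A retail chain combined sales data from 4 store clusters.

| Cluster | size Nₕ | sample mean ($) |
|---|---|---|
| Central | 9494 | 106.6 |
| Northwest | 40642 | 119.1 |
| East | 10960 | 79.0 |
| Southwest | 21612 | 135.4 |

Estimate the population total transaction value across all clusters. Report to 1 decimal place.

9644627.4

Population total = Σ Nₕ·x̄ₕ (each stratum's size times its mean).
9494·106.6 + 40642·119.1 + 10960·79.0 + 21612·135.4 = 1012060.4 + 4840462.2 + 865840 + 2926264.8 = 9644627.4.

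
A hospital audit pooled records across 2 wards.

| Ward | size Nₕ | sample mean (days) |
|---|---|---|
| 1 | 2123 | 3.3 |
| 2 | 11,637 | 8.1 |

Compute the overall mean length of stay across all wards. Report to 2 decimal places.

7.36

N = 13760; weights Wₕ = Nₕ/N = (0.1543, 0.8457).
x̄_st = Σ Wₕ·x̄ₕ = 0.1543·3.3 + 0.8457·8.1 ≈ 7.3594...
→ 7.36.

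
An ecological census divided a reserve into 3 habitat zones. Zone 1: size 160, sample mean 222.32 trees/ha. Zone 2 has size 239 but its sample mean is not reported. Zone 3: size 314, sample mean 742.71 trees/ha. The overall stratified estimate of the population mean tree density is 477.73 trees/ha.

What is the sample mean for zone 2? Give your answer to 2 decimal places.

N = 160 + 239 + 314 = 713.
Overall total = μ·N = 477.73·713 = 340621.49.
Subtract the known strata: 160·222.32 + 314·742.71 = 268782.14.
Remaining total for zone 2: 340621.49 − 268782.14 = 71839.35.
Divide by its size: 71839.35 / 239 = 300.5831... → 300.58.

300.58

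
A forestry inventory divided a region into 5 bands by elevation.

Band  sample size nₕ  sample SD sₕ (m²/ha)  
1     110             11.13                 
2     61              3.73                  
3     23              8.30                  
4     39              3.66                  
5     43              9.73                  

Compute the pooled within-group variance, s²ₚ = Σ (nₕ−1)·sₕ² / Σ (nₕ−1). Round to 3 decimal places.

Degrees of freedom: 109 + 60 + 22 + 38 + 42 = 271.
Σ(nₕ−1)sₕ² = 109·123.8769 + 60·13.9129 + 22·68.89 + 38·13.3956 + 42·94.6729 = 20338.2307.
s²ₚ = 20338.2307 / 271 = 75.04882... → 75.049.

75.049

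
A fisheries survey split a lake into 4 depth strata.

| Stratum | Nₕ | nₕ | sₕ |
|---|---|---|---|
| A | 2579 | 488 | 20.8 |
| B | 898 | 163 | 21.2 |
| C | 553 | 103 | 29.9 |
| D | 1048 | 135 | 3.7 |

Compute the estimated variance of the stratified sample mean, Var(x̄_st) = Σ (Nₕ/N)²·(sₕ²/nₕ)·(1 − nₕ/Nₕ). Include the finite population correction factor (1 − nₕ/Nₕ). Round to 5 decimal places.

N = 5078. Term for each stratum: Wₕ²sₕ²/nₕ·(1−nₕ/Nₕ).
Var(x̄_st) = 0.18540730 + 0.07057687 + 0.08376400 + 0.00376285 = 0.34351102 → 0.34351.

0.34351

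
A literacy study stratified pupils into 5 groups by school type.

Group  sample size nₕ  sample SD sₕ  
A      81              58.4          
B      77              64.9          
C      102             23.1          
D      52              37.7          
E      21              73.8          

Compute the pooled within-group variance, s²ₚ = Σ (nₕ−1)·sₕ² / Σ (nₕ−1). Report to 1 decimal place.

2525.2

A: (81−1)·58.4² = 80·3410.56 = 272844.8
B: (77−1)·64.9² = 76·4212.01 = 320112.76
C: (102−1)·23.1² = 101·533.61 = 53894.61
D: (52−1)·37.7² = 51·1421.29 = 72485.79
E: (21−1)·73.8² = 20·5446.44 = 108928.8
Numerator = 828266.76; denominator = Σ(nₕ−1) = 328.
s²ₚ = 828266.76/328 = 2525.204... → 2525.2.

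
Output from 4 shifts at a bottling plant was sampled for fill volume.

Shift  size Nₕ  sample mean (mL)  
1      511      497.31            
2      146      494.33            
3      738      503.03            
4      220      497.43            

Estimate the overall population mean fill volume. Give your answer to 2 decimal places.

499.67

x̄_st = (Σ Nₕx̄ₕ) / (Σ Nₕ) = (511·497.31 + 146·494.33 + 738·503.03 + 220·497.43) / 1615
= 806968.33 / 1615 = 499.6708... → 499.67.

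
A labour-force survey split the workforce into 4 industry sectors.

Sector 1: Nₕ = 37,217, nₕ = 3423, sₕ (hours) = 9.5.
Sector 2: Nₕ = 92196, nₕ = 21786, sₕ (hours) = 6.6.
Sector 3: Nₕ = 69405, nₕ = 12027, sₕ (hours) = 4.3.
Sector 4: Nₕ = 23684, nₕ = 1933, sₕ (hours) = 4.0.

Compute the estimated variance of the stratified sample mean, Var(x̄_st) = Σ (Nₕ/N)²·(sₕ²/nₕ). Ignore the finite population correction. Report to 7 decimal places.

0.0013243

N = 222502. Term for each stratum: Wₕ²sₕ²/nₕ.
Var(x̄_st) = 0.0007376582 + 0.0003432944 + 0.0001495868 + 0.0000937844 = 0.0013243238 → 0.0013243.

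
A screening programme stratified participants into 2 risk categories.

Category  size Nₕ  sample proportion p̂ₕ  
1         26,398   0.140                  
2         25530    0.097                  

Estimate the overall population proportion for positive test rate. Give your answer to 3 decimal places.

N = 26398 + 25530 = 51928.
Overall proportion = Σ (Nₕ/N)·p̂ₕ.
Σ Nₕp̂ₕ = 3695.72 + 2476.41 = 6172.13.
6172.13 / 51928 = 0.11886... → 0.119.

0.119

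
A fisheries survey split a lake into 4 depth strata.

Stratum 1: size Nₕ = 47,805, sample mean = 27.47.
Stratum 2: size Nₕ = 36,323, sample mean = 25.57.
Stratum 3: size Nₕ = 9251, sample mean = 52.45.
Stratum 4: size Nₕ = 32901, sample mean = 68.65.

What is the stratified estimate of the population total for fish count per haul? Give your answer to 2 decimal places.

1: 47805·27.47 = 1313203.35
2: 36323·25.57 = 928779.11
3: 9251·52.45 = 485214.95
4: 32901·68.65 = 2258653.65
τ̂ = Σ Nₕx̄ₕ = 4985851.06.

4985851.06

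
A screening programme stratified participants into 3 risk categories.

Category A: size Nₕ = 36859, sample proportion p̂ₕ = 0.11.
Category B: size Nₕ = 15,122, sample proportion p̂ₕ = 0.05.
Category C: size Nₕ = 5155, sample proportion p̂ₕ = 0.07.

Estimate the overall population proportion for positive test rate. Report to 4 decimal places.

0.0905

Wₕ = Nₕ/N with N = 57136: 0.6451, 0.2647, 0.0902.
p̂_st = 0.6451·0.11 + 0.2647·0.05 + 0.0902·0.07 ≈ 0.090511... → 0.0905.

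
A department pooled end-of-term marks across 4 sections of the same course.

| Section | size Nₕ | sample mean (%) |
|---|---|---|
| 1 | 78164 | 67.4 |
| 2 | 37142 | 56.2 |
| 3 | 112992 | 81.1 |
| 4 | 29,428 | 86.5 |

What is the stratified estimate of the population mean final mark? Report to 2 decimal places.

73.97

N = 78164 + 37142 + 112992 + 29428 = 257726.
Overall mean = Σ (Nₕ/N)·x̄ₕ — weight by population share, not a simple average.
Σ Nₕx̄ₕ = 78164·67.4 + 37142·56.2 + 112992·81.1 + 29428·86.5 = 5268253.6 + 2087380.4 + 9163651.2 + 2545522 = 19064807.2.
Divide by N: 19064807.2 / 257726 = 73.9732... → 73.97.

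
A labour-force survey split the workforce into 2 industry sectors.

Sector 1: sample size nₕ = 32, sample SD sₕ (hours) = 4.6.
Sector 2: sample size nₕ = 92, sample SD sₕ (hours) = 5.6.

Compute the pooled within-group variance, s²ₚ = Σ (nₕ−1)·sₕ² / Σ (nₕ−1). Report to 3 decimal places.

28.768

Degrees of freedom: 31 + 91 = 122.
Σ(nₕ−1)sₕ² = 31·21.16 + 91·31.36 = 3509.72.
s²ₚ = 3509.72 / 122 = 28.76820... → 28.768.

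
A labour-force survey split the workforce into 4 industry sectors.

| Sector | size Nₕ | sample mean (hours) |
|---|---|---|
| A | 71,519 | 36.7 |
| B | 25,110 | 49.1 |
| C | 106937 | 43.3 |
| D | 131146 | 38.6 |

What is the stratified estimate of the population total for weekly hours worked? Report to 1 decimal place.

13550256.0

A: 71519·36.7 = 2624747.3
B: 25110·49.1 = 1232901
C: 106937·43.3 = 4630372.1
D: 131146·38.6 = 5062235.6
τ̂ = Σ Nₕx̄ₕ = 13550256.0.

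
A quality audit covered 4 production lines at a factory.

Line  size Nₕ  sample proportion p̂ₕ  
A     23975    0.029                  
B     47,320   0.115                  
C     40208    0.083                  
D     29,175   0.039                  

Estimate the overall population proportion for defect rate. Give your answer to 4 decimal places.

Wₕ = Nₕ/N with N = 140678: 0.1704, 0.3364, 0.2858, 0.2074.
p̂_st = 0.1704·0.029 + 0.3364·0.115 + 0.2858·0.083 + 0.2074·0.039 ≈ 0.075436... → 0.0754.

0.0754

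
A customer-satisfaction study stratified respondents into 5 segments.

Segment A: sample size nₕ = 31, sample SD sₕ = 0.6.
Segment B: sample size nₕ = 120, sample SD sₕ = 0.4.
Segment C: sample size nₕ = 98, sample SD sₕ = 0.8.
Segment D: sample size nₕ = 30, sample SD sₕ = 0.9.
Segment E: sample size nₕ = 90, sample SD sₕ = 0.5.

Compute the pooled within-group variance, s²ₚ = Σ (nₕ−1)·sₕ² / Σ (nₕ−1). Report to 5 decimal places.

Degrees of freedom: 30 + 119 + 97 + 29 + 89 = 364.
Σ(nₕ−1)sₕ² = 30·0.36 + 119·0.16 + 97·0.64 + 29·0.81 + 89·0.25 = 137.66.
s²ₚ = 137.66 / 364 = 0.3781868... → 0.37819.

0.37819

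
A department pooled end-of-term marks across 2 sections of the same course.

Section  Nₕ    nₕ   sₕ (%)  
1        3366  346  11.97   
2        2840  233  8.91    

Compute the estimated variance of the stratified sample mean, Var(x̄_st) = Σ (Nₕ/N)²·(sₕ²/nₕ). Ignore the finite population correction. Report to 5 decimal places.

0.19317

N = 6206; Wₕ = Nₕ/N.
section 1: (3366/6206)²·11.97²/346 = 0.12181952
section 2: (2840/6206)²·8.91²/233 = 0.07135306
Sum = 0.19317258 → 0.19317.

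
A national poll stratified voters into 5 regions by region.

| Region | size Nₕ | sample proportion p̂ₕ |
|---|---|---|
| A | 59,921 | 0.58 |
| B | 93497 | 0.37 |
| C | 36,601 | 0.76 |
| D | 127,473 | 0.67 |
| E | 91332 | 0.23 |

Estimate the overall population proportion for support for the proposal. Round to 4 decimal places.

0.4980

Wₕ = Nₕ/N with N = 408824: 0.1466, 0.2287, 0.0895, 0.3118, 0.2234.
p̂_st = 0.1466·0.58 + 0.2287·0.37 + 0.0895·0.76 + 0.3118·0.67 + 0.2234·0.23 ≈ 0.497960... → 0.4980.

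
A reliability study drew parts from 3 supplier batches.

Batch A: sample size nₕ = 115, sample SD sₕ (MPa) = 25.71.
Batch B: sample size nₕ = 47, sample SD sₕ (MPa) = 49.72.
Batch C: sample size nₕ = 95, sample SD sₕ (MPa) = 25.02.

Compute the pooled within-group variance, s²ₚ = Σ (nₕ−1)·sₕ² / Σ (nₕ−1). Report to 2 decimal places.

976.04

Degrees of freedom: 114 + 46 + 94 = 254.
Σ(nₕ−1)sₕ² = 114·661.0041 + 46·2472.0784 + 94·626.0004 = 247914.1114.
s²ₚ = 247914.1114 / 254 = 976.0398... → 976.04.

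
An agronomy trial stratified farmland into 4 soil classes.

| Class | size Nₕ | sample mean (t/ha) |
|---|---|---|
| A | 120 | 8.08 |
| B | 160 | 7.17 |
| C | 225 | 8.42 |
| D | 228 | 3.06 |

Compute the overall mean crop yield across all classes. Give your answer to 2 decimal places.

6.42

x̄_st = (Σ Nₕx̄ₕ) / (Σ Nₕ) = (120·8.08 + 160·7.17 + 225·8.42 + 228·3.06) / 733
= 4708.98 / 733 = 6.4243... → 6.42.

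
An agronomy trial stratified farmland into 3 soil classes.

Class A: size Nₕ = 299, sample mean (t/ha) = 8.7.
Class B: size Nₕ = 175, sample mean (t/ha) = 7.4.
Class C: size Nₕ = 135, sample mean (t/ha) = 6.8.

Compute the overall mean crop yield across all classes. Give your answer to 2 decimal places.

N = 299 + 175 + 135 = 609.
Overall mean = Σ (Nₕ/N)·x̄ₕ — weight by population share, not a simple average.
Σ Nₕx̄ₕ = 299·8.7 + 175·7.4 + 135·6.8 = 2601.3 + 1295 + 918 = 4814.3.
Divide by N: 4814.3 / 609 = 7.9053... → 7.91.

7.91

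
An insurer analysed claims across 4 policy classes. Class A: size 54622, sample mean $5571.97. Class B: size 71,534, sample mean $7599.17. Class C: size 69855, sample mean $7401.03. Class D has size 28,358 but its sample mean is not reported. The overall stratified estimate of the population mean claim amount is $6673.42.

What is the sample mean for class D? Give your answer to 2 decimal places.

4667.41

Σ Nₕx̄ₕ = N·μ, so 28358·x̄_D = 224369·6673.42 − (54622·5571.97 + 71534·7599.17 + 69855·7401.03).
= 1497308571.98 − 1364950122.77 = 132358449.21.
x̄_D = 132358449.21 / 28358 = 4667.4113... → 4667.41.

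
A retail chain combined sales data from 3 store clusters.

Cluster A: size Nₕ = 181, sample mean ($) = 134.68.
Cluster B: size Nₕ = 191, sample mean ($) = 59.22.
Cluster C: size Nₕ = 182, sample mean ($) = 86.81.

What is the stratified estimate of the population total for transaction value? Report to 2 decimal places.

A: 181·134.68 = 24377.08
B: 191·59.22 = 11311.02
C: 182·86.81 = 15799.42
τ̂ = Σ Nₕx̄ₕ = 51487.52.

51487.52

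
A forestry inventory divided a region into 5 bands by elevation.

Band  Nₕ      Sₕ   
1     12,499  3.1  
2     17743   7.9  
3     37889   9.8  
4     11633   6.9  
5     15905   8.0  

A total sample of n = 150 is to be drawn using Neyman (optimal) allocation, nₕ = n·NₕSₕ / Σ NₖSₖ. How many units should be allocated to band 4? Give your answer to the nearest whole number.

16

1: NₕSₕ = 12499·3.1 = 38746.9
2: NₕSₕ = 17743·7.9 = 140169.7
3: NₕSₕ = 37889·9.8 = 371312.2
4: NₕSₕ = 11633·6.9 = 80267.7
5: NₕSₕ = 15905·8.0 = 127240
Σ NₕSₕ = 757736.5.
n_4 = 150·80267.7/757736.5 = 15.890... → 16.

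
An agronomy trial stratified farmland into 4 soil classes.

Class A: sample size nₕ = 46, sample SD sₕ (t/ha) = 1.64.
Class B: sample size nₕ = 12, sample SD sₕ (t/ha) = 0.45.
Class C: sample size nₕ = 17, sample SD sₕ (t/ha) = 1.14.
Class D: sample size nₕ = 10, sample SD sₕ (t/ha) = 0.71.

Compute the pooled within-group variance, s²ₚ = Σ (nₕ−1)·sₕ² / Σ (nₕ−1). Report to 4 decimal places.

A: (46−1)·1.64² = 45·2.6896 = 121.032
B: (12−1)·0.45² = 11·0.2025 = 2.2275
C: (17−1)·1.14² = 16·1.2996 = 20.7936
D: (10−1)·0.71² = 9·0.5041 = 4.5369
Numerator = 148.59; denominator = Σ(nₕ−1) = 81.
s²ₚ = 148.59/81 = 1.834444... → 1.8344.

1.8344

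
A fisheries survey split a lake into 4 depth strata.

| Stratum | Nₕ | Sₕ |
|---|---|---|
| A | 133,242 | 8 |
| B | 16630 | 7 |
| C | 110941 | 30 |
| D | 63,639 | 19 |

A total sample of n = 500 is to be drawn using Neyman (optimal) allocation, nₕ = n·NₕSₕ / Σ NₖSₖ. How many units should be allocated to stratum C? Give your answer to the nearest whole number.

Σ NₕSₕ = 133242·8 + 16630·7 + 110941·30 + 63639·19 = 5719717.
Share for C: 3328230/5719717 = 0.58189.
n_C = 500 × 0.58189 = 290.944... → 291.

291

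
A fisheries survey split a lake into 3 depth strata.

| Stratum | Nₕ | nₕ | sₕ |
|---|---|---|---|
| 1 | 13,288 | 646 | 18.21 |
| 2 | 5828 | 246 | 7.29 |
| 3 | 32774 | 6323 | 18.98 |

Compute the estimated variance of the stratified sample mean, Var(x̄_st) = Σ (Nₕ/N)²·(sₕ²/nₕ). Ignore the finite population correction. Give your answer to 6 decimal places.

0.059115

N = 51890; Wₕ = Nₕ/N.
stratum 1: (13288/51890)²·18.21²/646 = 0.033661950
stratum 2: (5828/51890)²·7.29²/246 = 0.002725158
stratum 3: (32774/51890)²·18.98²/6323 = 0.022727978
Sum = 0.059115086 → 0.059115.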